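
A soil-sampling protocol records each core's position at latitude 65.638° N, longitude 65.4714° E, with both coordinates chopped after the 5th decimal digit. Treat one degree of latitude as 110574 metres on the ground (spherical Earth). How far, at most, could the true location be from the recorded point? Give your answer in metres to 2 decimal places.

Truncating at 5 decimal places can drop up to a full unit in the last place, so each coordinate may be off by as much as 1e-05°.
Latitude error → 1e-05 × 110574 = 1.10574 m along the meridian.
Longitude error → 1e-05 × 110574 × cos 65.638° = 1e-05 × 110574 × 0.4125 ≈ 0.456118 m.
The two errors are perpendicular, so the maximum displacement is √(1.10574² + 0.456118²) ≈ 1.19612 m.

1.20 metres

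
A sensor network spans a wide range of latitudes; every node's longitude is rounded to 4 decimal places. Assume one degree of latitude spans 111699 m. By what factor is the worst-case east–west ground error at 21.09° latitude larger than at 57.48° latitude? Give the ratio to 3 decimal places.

1.736

Rounding to 4 decimal places leaves the longitude within ±5e-05° of the true value.
Error at 21.09° = 5e-05° × 111699 × cos 21.09° ≈ 5.585 × 0.9330 = 5.2108 m.
At 57.48°: 5e-05° × 111699 × cos 57.48° = 5e-05 × 111699 × 0.5376 ≈ 3.0024 m.
The ratio reduces to cos 21.09° / cos 57.48° = 0.9330/0.5376 ≈ 1.7355.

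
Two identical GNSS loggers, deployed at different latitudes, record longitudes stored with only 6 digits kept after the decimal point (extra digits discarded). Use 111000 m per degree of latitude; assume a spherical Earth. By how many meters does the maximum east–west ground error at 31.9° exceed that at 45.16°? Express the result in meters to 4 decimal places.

0.0160 meters

Truncating at 6 decimal places can drop up to a full unit in the last place, so the longitude may be off by as much as 1e-06°.
At 31.9°: 1e-06° × 111000 × cos 31.9° = 1e-06 × 111000 × 0.8490 ≈ 0.094236 m.
At 45.16°: 1e-06° × 111000 × cos 45.16° = 1e-06 × 111000 × 0.7051 ≈ 0.078269 m.
So the lower-latitude error exceeds the higher by 0.094236 − 0.078269 = 0.015966 m.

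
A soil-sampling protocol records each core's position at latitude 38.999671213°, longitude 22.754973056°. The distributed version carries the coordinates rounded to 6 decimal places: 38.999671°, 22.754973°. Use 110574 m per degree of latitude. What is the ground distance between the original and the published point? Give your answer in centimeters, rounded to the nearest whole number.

2 centimeters

The latitude changed by +0.000000213° and the longitude by +0.000000056°.
N–S: 0.000000213° × 110574 m/° = 0.0235523 m.
East–west at this latitude: 0.000000056° × 110574 × cos 38.9997° ≈ 0.000000056 × 85932.5 = 0.00481222 m.
Distance: √(0.0235523² + 0.00481222²) ≈ 0.0240389 m.
That is 0.0240389 m = 2.4039 cm.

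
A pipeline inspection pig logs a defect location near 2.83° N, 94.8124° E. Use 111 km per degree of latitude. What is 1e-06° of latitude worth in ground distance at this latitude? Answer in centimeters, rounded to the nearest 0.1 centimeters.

Along a meridian 1e-06° is 1e-06 × 111000 = 0.111 m.
That is 0.111 m = 11.1 cm.

11.1 centimeters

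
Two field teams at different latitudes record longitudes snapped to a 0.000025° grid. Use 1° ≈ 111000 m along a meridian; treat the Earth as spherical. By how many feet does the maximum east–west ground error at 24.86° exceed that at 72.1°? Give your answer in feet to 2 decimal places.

With a 0.000025° grid the true value lies within half a step, ±0.000025°/2 = ±1.25e-05°, of the stored one.
Error at 24.86° = 1.25e-05° × 111000 × cos 24.86° ≈ 1.3875 × 0.9073 = 1.2589 m.
At 72.1°: 1.25e-05° × 111000 × cos 72.1° = 1.25e-05 × 111000 × 0.3074 ≈ 0.42646 m.
So the lower-latitude error exceeds the higher by 1.2589 − 0.42646 = 0.83247 m.
In feet: 0.832474 m ÷ 0.3048 ≈ 2.7312 ft.

2.73 feet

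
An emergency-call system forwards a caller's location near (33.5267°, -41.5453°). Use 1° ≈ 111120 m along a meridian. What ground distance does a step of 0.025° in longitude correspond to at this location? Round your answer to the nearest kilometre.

2 kilometres

One degree of longitude here spans 111120 × cos 33.5267° = 111120 × 0.8336 ≈ 92632.8 m; 0.025° of that is 2315.82 m.
That is 2315.82 m = 2.3158 km.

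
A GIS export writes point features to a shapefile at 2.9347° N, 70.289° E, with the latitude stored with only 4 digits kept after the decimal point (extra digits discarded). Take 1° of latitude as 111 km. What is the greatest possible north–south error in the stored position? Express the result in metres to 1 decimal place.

11.1 metres

Truncating at 4 decimal places can drop up to a full unit in the last place, so the latitude may be off by as much as 0.0001°.
So the N–S error is at most 0.0001 × 111000 = 11.1 m.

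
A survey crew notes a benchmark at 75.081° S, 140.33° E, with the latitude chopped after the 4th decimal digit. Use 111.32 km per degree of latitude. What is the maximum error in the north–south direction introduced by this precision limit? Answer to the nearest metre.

Truncating at 4 decimal places can drop up to a full unit in the last place, so the latitude may be off by as much as 0.0001°.
North–south distance: 0.0001° × 111320 m/° = 11.132 m.

11 metres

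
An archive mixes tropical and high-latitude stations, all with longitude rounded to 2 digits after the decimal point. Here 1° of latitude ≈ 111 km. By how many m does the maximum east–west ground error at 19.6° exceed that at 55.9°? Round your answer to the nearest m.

212 m

Rounding to 2 decimal places leaves the longitude within ±0.005° of the true value.
At 19.6°: 0.005° × 111000 × cos 19.6° = 0.005 × 111000 × 0.9421 ≈ 522.84 m.
Error at 55.9° = 0.005° × 111000 × cos 55.9° ≈ 555 × 0.5606 = 311.15 m.
So the lower-latitude error exceeds the higher by 522.84 − 311.15 = 211.69 m.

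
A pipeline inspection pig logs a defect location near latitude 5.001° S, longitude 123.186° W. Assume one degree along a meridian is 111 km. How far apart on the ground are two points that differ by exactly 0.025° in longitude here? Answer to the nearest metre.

0.025° of longitude at 5.001° is 0.025 × 111000 × cos 5.001° ≈ 0.025 × 110577 = 2764.44 m.

2764 metres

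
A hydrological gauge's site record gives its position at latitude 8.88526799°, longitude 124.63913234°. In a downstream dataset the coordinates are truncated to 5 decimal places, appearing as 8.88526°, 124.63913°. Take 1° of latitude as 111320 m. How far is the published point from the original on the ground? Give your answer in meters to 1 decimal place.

The latitude changed by +0.00000799° and the longitude by +0.00000234°.
N–S: 0.00000799° × 111320 m/° = 0.889447 m.
East–west at this latitude: 0.00000234° × 111320 × cos 8.88526° ≈ 0.00000234 × 109984 = 0.257363 m.
Combined displacement = (0.889447² + 0.257363²)^½ ≈ 0.925933 m.

0.9 meters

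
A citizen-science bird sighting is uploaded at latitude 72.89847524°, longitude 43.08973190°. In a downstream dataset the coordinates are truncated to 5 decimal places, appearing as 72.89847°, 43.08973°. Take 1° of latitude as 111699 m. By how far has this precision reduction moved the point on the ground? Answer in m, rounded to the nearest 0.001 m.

The latitude changed by +0.00000524° and the longitude by +0.00000190°.
N–S: 0.00000524° × 111699 m/° = 0.585303 m.
E–W at 72.8985°: 0.00000190° × 111699 × cos 72.8985° = 0.00000190 × 111699 × 0.2941 ≈ 0.062409 m.
Distance: √(0.585303² + 0.062409²) ≈ 0.588621 m.

0.589 m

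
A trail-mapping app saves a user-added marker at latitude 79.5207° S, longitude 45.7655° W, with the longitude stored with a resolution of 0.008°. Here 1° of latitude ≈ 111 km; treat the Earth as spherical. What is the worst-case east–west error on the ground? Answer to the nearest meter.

81 meters

With a 0.008° grid the true value lies within half a step, ±0.008°/2 = ±0.004°, of the stored one.
One degree of longitude at 79.5207° is 111000 × cos 79.5207° ≈ 111000 × 0.1819 = 20188.7 m.
Maximum E–W displacement: 0.004 × 20188.7 = 80.7548 m.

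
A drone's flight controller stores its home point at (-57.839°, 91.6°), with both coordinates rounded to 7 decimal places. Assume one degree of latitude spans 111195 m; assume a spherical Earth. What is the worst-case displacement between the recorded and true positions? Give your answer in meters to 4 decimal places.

Rounding to 7 decimal places leaves each coordinate within ±5e-08° of the true value.
North–south component: 5e-08° × 111195 = 0.00555975 m.
East–west component at 57.839°: 5e-08° × 111195 × cos 57.839° ≈ 5e-08 × 59189.1 ≈ 0.00295946 m.
Worst case both components are at the extreme and orthogonal: √(0.00555975² + 0.00295946²) ≈ 0.00629835 m.

0.0063 meters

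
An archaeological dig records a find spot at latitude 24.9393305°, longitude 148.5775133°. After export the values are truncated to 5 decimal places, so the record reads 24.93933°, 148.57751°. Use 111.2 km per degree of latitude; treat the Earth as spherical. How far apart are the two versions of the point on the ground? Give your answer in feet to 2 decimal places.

1.11 feet

Δlat = 24.9393305 − 24.93933 = +0.0000005°; Δlon = 148.5775133 − 148.57751 = +0.0000033°.
N–S: 0.0000005° × 111200 m/° = 0.0556 m.
East–west at this latitude: 0.0000033° × 111200 × cos 24.9393° ≈ 0.0000033 × 100831 = 0.332743 m.
Hypotenuse of the two orthogonal shifts: √(0.0556² + 0.332743²) = 0.337356 m.
In feet: 0.337356 m ÷ 0.3048 ≈ 1.1068 ft.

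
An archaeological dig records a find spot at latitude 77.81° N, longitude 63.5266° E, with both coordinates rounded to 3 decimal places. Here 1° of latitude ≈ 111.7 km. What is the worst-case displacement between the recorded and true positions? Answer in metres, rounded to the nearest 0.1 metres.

Rounding to 3 decimal places leaves each coordinate within ±0.0005° of the true value.
N–S: 0.0005° × 111700 m/° = 55.85 m.
Longitude error → 0.0005 × 111700 × cos 77.81° = 0.0005 × 111700 × 0.2112 ≈ 11.793 m.
Worst case both components are at the extreme and orthogonal: √(55.85² + 11.793²) ≈ 57.0815 m.

57.1 metres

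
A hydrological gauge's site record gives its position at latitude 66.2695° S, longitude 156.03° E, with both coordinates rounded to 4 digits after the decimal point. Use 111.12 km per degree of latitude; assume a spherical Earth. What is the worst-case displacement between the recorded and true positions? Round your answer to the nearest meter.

6 meters

Rounding to 4 decimal places leaves each coordinate within ±5e-05° of the true value.
Latitude error → 5e-05 × 111120 = 5.556 m along the meridian.
Longitude error → 5e-05 × 111120 × cos 66.2695° = 5e-05 × 111120 × 0.4024 ≈ 2.23593 m.
The two errors are perpendicular, so the maximum displacement is √(5.556² + 2.23593²) ≈ 5.98903 m.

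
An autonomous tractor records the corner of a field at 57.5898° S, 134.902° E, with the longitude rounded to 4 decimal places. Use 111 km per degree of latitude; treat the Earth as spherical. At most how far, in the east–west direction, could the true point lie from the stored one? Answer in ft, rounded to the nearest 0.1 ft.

Rounding to 4 decimal places leaves the longitude within ±5e-05° of the true value.
At latitude 57.5898° a degree of longitude spans 111000 m × cos 57.5898° = 111000 × 0.5360 ≈ 59493.5 m.
East–west error: 5e-05° × 59493.5 m/° ≈ 2.97467 m.
In feet: 2.97467 m ÷ 0.3048 ≈ 9.7594 ft.

9.8 ft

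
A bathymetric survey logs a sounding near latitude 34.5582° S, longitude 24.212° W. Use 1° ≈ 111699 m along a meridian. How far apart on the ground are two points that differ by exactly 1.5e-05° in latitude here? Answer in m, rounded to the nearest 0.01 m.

1.68 m

1.5e-05° × 111699 m/° = 1.67549 m.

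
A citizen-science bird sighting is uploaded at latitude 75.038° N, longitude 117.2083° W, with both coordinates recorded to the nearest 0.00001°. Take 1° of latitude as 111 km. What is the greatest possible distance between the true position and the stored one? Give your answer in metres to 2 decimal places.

0.57 metres

Rounding to 5 decimal places leaves each coordinate within ±5e-06° of the true value.
N–S: 5e-06° × 111000 m/° = 0.555 m.
Longitude error → 5e-06 × 111000 × cos 75.038° = 5e-06 × 111000 × 0.2582 ≈ 0.143289 m.
Combining orthogonally: (0.555² + 0.143289²)^½ ≈ 0.573199 m.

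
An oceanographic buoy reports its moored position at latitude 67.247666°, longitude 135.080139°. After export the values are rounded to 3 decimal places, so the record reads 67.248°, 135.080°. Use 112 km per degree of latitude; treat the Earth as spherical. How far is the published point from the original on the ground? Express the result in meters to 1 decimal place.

The latitude changed by -0.000334° and the longitude by +0.000139°.
N–S: -0.000334° × 112000 m/° = -37.408 m.
East–west at this latitude: 0.000139° × 112000 × cos 67.248° ≈ 0.000139 × 43315.2 = 6.02082 m.
Distance: √(37.408² + 6.02082²) ≈ 37.8894 m.

37.9 meters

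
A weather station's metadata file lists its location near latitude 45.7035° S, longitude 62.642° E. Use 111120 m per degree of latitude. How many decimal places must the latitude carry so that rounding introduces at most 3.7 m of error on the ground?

One degree of latitude covers 111120 m.
Rounding to N decimal places gives at most 0.5 × 10⁻ᴺ degrees of error, i.e. 0.5 × 10⁻ᴺ × 111120 m.
Setting 55560 × 10⁻ᴺ ≤ 3.7 gives 10ᴺ ≥ 1.502e+04, i.e. N ≥ 4.18.
N = 4 would give 5.56 m (too coarse); N = 5 gives 0.556 m ≤ 3.7 m.

5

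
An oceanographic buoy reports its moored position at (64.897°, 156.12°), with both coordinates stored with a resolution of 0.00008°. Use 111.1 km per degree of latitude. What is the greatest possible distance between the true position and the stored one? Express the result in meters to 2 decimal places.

4.83 meters

With a 0.00008° grid the true value lies within half a step, ±0.00008°/2 = ±4e-05°, of the stored one.
North–south component: 4e-05° × 111100 = 4.444 m.
Longitude error → 4e-05 × 111100 × cos 64.897° = 4e-05 × 111100 × 0.4242 ≈ 1.88535 m.
The two errors are perpendicular, so the maximum displacement is √(4.444² + 1.88535²) ≈ 4.82739 m.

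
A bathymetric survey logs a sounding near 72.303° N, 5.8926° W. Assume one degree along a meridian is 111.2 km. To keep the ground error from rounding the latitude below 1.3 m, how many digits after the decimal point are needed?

5

One degree of latitude covers 111200 m.
With N decimal places the half-ulp bound is 0.5·10⁻ᴺ°, or 0.5·10⁻ᴺ × 111200 m on the ground.
Need 0.5 × 111200 × 10⁻ᴺ ≤ 1.3 → 10⁻ᴺ ≤ 2.338e-05, so N ≥ 4.63.
So 5 decimal places suffice (0.556 m); 4 would allow up to 5.56 m.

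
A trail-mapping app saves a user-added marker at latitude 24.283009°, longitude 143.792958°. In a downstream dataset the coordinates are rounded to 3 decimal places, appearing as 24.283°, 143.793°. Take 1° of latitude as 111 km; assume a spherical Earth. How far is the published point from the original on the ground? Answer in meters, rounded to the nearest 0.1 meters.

4.4 meters

The latitude changed by +0.000009° and the longitude by -0.000042°.
North–south shift: 0.000009 × 111000 = 0.999 m.
East–west at this latitude: -0.000042° × 111000 × cos 24.283° ≈ -0.000042 × 101179 = -4.24953 m.
Distance: √(0.999² + 4.24953²) ≈ 4.36538 m.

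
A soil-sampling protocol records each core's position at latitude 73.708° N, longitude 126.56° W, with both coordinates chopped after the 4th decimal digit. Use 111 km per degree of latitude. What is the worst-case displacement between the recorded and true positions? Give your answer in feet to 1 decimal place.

37.8 feet

Truncating at 4 decimal places can drop up to a full unit in the last place, so each coordinate may be off by as much as 0.0001°.
N–S: 0.0001° × 111000 m/° = 11.1 m.
E–W at 73.708°: 0.0001° × 111000 × cos 73.708° = 0.0001 × 111000 × 0.2805 ≈ 3.11391 m.
The two errors are perpendicular, so the maximum displacement is √(11.1² + 3.11391²) ≈ 11.5285 m.
In feet: 11.5285 m ÷ 0.3048 ≈ 37.823 ft.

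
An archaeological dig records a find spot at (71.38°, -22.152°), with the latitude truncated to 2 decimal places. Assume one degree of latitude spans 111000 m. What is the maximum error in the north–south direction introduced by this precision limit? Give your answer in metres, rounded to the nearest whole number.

Truncating at 2 decimal places can drop up to a full unit in the last place, so the latitude may be off by as much as 0.01°.
So the N–S error is at most 0.01 × 111000 = 1110 m.

1110 metres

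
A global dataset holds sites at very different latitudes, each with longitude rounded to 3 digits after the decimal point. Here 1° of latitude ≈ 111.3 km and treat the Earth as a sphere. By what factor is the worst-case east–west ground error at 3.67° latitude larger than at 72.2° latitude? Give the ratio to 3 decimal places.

Rounding to 3 decimal places leaves the longitude within ±0.0005° of the true value.
Error at 3.67° = 0.0005° × 111300 × cos 3.67° ≈ 55.65 × 0.9979 = 55.536 m.
Error at 72.2° = 0.0005° × 111300 × cos 72.2° ≈ 55.65 × 0.3057 = 17.012 m.
The ratio reduces to cos 3.67° / cos 72.2° = 0.9979/0.3057 ≈ 3.2645.

3.265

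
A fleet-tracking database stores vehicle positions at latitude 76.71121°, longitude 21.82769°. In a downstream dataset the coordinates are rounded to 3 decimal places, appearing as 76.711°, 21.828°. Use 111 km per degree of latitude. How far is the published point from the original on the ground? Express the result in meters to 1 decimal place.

The latitude changed by +0.00021° and the longitude by -0.00031°.
North–south shift: 0.00021 × 111000 = 23.31 m.
East–west at this latitude: -0.00031° × 111000 × cos 76.711° ≈ -0.00031 × 25514.8 = -7.90958 m.
Combined displacement = (23.31² + 7.90958²)^½ ≈ 24.6154 m.

24.6 meters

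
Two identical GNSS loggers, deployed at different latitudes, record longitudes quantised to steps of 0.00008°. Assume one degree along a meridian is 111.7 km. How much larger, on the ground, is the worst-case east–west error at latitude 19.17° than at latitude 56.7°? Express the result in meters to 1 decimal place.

With a 0.00008° grid the true value lies within half a step, ±0.00008°/2 = ±4e-05°, of the stored one.
At 19.17°: 4e-05° × 111700 × cos 19.17° = 4e-05 × 111700 × 0.9445 ≈ 4.2202 m.
Error at 56.7° = 4e-05° × 111700 × cos 56.7° ≈ 4.468 × 0.5490 = 2.453 m.
Difference: 4.2202 − 2.453 = 1.7672 m.

1.8 meters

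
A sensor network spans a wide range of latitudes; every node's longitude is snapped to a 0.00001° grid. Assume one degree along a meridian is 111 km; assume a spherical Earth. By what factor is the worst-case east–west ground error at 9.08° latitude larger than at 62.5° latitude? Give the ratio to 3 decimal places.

With a 0.00001° grid the true value lies within half a step, ±0.00001°/2 = ±5e-06°, of the stored one.
At 9.08°: 5e-06° × 111000 × cos 9.08° = 5e-06 × 111000 × 0.9875 ≈ 0.54805 m.
At 62.5°: 5e-06° × 111000 × cos 62.5° = 5e-06 × 111000 × 0.4617 ≈ 0.25627 m.
Ratio: 0.54805 / 0.25627 = cos 9.08° / cos 62.5° ≈ 2.1385.

2.139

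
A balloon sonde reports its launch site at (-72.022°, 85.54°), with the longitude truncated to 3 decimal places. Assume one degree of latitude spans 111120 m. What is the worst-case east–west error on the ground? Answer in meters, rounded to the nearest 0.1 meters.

34.3 meters

Truncating at 3 decimal places can drop up to a full unit in the last place, so the longitude may be off by as much as 0.001°.
At latitude 72.022° a degree of longitude spans 111120 m × cos 72.022° = 111120 × 0.3087 ≈ 34297.4 m.
Maximum E–W displacement: 0.001 × 34297.4 = 34.2974 m.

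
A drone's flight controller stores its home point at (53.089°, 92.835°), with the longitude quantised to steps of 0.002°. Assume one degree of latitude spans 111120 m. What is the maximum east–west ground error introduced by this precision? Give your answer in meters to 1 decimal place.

66.7 meters

With a 0.002° grid the true value lies within half a step, ±0.002°/2 = ±0.001°, of the stored one.
Parallels shrink by cos φ, so at 53.089° a degree of longitude is 111120 × 0.6006 ≈ 66735.8 m.
Maximum E–W displacement: 0.001 × 66735.8 = 66.7358 m.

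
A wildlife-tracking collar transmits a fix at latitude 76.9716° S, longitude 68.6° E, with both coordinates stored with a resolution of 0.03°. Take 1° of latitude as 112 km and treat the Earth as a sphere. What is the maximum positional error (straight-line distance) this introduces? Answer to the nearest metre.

With a 0.03° grid the true value lies within half a step, ±0.03°/2 = ±0.015°, of the stored one.
N–S: 0.015° × 112000 m/° = 1680 m.
Longitude error → 0.015 × 112000 × cos 76.9716° = 0.015 × 112000 × 0.2254 ≈ 378.729 m.
Worst case both components are at the extreme and orthogonal: √(1680² + 378.729²) ≈ 1722.16 m.

1722 metres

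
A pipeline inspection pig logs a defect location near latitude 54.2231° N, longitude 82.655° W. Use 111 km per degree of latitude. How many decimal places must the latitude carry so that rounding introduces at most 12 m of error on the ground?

One degree of latitude covers 111000 m.
N decimal places → at most half a unit in the last place, 0.5 × 10⁻ᴺ° = 111000/2 × 10⁻ᴺ m.
Need 0.5 × 111000 × 10⁻ᴺ ≤ 12 → 10⁻ᴺ ≤ 2.162e-04, so N ≥ 3.67.
So 4 decimal places suffice (5.55 m); 3 would allow up to 55.5 m.

4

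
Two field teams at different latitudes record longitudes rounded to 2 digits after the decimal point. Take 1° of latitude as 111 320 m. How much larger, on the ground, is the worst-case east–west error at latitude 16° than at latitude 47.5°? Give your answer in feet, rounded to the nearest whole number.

Rounding to 2 decimal places leaves the longitude within ±0.005° of the true value.
Error at 16° = 0.005° × 111320 × cos 16° ≈ 556.6 × 0.9613 = 535.04 m.
Error at 47.5° = 0.005° × 111320 × cos 47.5° ≈ 556.6 × 0.6756 = 376.03 m.
Difference: 535.04 − 376.03 = 159 m.
In feet: 159.005 m ÷ 0.3048 ≈ 521.67 ft.

522 feet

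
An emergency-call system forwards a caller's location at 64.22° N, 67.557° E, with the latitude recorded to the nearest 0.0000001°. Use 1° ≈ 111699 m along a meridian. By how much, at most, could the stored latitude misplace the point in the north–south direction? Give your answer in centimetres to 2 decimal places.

Rounding to 7 decimal places leaves the latitude within ±5e-08° of the true value.
North–south distance: 5e-08° × 111699 m/° = 0.00558495 m.
That is 0.00558495 m = 0.55849 cm.

0.56 centimetres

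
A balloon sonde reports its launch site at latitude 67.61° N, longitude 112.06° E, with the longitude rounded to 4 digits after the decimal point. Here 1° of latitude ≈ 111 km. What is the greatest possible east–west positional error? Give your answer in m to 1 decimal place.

Rounding to 4 decimal places leaves the longitude within ±5e-05° of the true value.
Parallels shrink by cos φ, so at 67.61° a degree of longitude is 111000 × 0.3809 ≈ 42280.9 m.
So at most 5e-05° × 42280.9 ≈ 2.11404 m east–west.

2.1 m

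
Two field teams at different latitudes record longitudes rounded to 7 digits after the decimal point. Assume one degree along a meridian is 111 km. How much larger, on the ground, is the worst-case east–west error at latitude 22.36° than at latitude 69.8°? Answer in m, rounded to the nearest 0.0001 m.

0.0032 m

Rounding to 7 decimal places leaves the longitude within ±5e-08° of the true value.
Error at 22.36° = 5e-08° × 111000 × cos 22.36° ≈ 0.00555 × 0.9248 = 0.0051327 m.
Error at 69.8° = 5e-08° × 111000 × cos 69.8° ≈ 0.00555 × 0.3453 = 0.0019164 m.
So the lower-latitude error exceeds the higher by 0.0051327 − 0.0019164 = 0.0032163 m.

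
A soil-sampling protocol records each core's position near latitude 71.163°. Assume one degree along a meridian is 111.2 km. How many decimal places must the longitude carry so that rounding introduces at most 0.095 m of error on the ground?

At 71.163° one degree of longitude covers 111200 × cos 71.163° ≈ 111200 × 0.3229 ≈ 35903.9 m.
With N decimal places the half-ulp bound is 0.5·10⁻ᴺ°, or 0.5·10⁻ᴺ × 35903.9 m on the ground.
Need 0.5 × 35903.9 × 10⁻ᴺ ≤ 0.095 → 10⁻ᴺ ≤ 5.292e-06, so N ≥ 5.28.
N = 5 would give 0.18 m (too coarse); N = 6 gives 0.018 m ≤ 0.095 m.

6 decimal places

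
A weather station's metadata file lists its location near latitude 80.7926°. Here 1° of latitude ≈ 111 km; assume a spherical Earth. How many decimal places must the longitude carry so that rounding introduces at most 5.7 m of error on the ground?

4

At 80.7926° one degree of longitude covers 111000 × cos 80.7926° ≈ 111000 × 0.1600 ≈ 17761 m.
Rounding to N decimal places gives at most 0.5 × 10⁻ᴺ degrees of error, i.e. 0.5 × 10⁻ᴺ × 17761 m.
Need 0.5 × 17761 × 10⁻ᴺ ≤ 5.7 → 10⁻ᴺ ≤ 6.419e-04, so N ≥ 3.19.
So 4 decimal places suffice (0.888 m); 3 would allow up to 8.88 m.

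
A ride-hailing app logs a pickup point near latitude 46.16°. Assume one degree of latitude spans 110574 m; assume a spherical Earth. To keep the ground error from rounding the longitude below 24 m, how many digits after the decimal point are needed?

4 decimal places

At 46.16° one degree of longitude covers 110574 × cos 46.16° ≈ 110574 × 0.6926 ≈ 76588.7 m.
N decimal places → at most half a unit in the last place, 0.5 × 10⁻ᴺ° = 76588.7/2 × 10⁻ᴺ m.
Setting 38294.4 × 10⁻ᴺ ≤ 24 gives 10ᴺ ≥ 1596, i.e. N ≥ 3.20.
At 3 places the error can reach 38.3 m, but 4 places keeps it to 3.83 m.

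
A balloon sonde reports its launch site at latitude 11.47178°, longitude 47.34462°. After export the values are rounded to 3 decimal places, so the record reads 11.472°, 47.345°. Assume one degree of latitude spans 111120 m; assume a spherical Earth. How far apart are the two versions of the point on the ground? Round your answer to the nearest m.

48 m

The latitude changed by -0.00022° and the longitude by -0.00038°.
N–S: -0.00022° × 111120 m/° = -24.4464 m.
East–west at this latitude: -0.00038° × 111120 × cos 11.472° ≈ -0.00038 × 108900 = -41.382 m.
Combined displacement = (24.4464² + 41.382²)^½ ≈ 48.0635 m.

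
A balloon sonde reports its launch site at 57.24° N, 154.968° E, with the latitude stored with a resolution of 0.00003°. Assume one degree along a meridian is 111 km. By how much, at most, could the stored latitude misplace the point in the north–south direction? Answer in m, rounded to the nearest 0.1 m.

With a 0.00003° grid the true value lies within half a step, ±0.00003°/2 = ±1.5e-05°, of the stored one.
North–south distance: 1.5e-05° × 111000 m/° = 1.665 m.

1.7 m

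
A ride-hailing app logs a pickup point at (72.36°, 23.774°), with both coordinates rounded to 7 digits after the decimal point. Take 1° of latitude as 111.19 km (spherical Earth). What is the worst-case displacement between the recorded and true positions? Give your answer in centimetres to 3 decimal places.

Rounding to 7 decimal places leaves each coordinate within ±5e-08° of the true value.
N–S: 5e-08° × 111190 m/° = 0.0055595 m.
E–W at 72.36°: 5e-08° × 111190 × cos 72.36° = 5e-08 × 111190 × 0.3030 ≈ 0.00168472 m.
Worst case both components are at the extreme and orthogonal: √(0.0055595² + 0.00168472²) ≈ 0.00580916 m.
That is 0.00580916 m = 0.58092 cm.

0.581 centimetres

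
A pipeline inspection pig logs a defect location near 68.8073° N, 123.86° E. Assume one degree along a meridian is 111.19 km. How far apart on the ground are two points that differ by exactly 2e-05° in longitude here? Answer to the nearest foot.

3 feet

One degree of longitude here spans 111190 × cos 68.8073° = 111190 × 0.3615 ≈ 40195.8 m; 2e-05° of that is 0.803917 m.
In feet: 0.803917 m ÷ 0.3048 ≈ 2.6375 ft.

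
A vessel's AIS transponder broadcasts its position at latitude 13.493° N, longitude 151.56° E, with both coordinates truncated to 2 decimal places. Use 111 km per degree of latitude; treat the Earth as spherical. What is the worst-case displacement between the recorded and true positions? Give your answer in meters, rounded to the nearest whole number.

Truncating at 2 decimal places can drop up to a full unit in the last place, so each coordinate may be off by as much as 0.01°.
North–south component: 0.01° × 111000 = 1110 m.
Longitude error → 0.01 × 111000 × cos 13.493° = 0.01 × 111000 × 0.9724 ≈ 1079.36 m.
Worst case both components are at the extreme and orthogonal: √(1110² + 1079.36²) ≈ 1548.26 m.

1548 meters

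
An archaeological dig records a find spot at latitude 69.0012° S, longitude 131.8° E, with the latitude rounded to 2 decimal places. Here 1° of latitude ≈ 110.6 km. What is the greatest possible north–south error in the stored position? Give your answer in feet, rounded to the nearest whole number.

Rounding to 2 decimal places leaves the latitude within ±0.005° of the true value.
North–south distance: 0.005° × 110600 m/° = 553 m.
Converting: 553 m × 3.2808 ft/m ≈ 1814.3 ft.

1814 feet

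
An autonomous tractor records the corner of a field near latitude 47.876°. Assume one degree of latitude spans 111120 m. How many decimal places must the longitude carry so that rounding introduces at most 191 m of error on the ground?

At 47.876° one degree of longitude covers 111120 × cos 47.876° ≈ 111120 × 0.6707 ≈ 74532.3 m.
With N decimal places the half-ulp bound is 0.5·10⁻ᴺ°, or 0.5·10⁻ᴺ × 74532.3 m on the ground.
Setting 37266.2 × 10⁻ᴺ ≤ 191 gives 10ᴺ ≥ 195.1, i.e. N ≥ 2.29.
N = 2 would give 373 m (too coarse); N = 3 gives 37.3 m ≤ 191 m.

3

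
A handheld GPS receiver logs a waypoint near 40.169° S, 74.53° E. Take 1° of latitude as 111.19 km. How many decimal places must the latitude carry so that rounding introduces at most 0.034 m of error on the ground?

One degree of latitude covers 111190 m.
N decimal places → at most half a unit in the last place, 0.5 × 10⁻ᴺ° = 111190/2 × 10⁻ᴺ m.
Setting 55595 × 10⁻ᴺ ≤ 0.034 gives 10ᴺ ≥ 1.635e+06, i.e. N ≥ 6.21.
So 7 decimal places suffice (0.00556 m); 6 would allow up to 0.0556 m.

7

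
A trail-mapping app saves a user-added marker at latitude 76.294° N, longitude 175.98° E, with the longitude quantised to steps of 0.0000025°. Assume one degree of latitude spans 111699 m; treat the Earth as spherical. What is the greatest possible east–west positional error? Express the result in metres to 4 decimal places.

With a 0.0000025° grid the true value lies within half a step, ±0.0000025°/2 = ±1.25e-06°, of the stored one.
At latitude 76.294° a degree of longitude spans 111699 m × cos 76.294° = 111699 × 0.2369 ≈ 26465.9 m.
East–west error: 1.25e-06° × 26465.9 m/° ≈ 0.0330824 m.

0.0331 metres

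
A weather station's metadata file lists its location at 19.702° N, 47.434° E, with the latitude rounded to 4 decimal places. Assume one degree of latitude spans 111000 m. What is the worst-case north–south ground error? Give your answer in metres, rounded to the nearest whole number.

Rounding to 4 decimal places leaves the latitude within ±5e-05° of the true value.
North–south distance: 5e-05° × 111000 m/° = 5.55 m.

6 metres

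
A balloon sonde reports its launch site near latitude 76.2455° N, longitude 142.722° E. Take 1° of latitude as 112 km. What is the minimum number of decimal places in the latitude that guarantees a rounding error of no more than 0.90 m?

5 decimal places

One degree of latitude covers 112000 m.
With N decimal places the half-ulp bound is 0.5·10⁻ᴺ°, or 0.5·10⁻ᴺ × 112000 m on the ground.
Need 0.5 × 112000 × 10⁻ᴺ ≤ 0.90 → 10⁻ᴺ ≤ 1.607e-05, so N ≥ 4.79.
At 4 places the error can reach 5.6 m, but 5 places keeps it to 0.56 m.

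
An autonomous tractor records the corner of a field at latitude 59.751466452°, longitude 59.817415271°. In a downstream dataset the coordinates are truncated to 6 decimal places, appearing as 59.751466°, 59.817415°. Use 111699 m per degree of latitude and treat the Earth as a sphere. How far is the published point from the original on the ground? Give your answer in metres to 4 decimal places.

0.0527 metres

Δlat = 59.751466452 − 59.751466 = +0.000000452°; Δlon = 59.817415271 − 59.817415 = +0.000000271°.
N–S: 0.000000452° × 111699 m/° = 0.0504879 m.
East–west at this latitude: 0.000000271° × 111699 × cos 59.7515° ≈ 0.000000271 × 56268.6 = 0.0152488 m.
Hypotenuse of the two orthogonal shifts: √(0.0504879² + 0.0152488²) = 0.0527405 m.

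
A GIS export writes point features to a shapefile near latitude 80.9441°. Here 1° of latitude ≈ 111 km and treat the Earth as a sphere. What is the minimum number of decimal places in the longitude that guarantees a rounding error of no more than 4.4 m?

At 80.9441° one degree of longitude covers 111000 × cos 80.9441° ≈ 111000 × 0.1574 ≈ 17471.2 m.
N decimal places → at most half a unit in the last place, 0.5 × 10⁻ᴺ° = 17471.2/2 × 10⁻ᴺ m.
Setting 8735.59 × 10⁻ᴺ ≤ 4.4 gives 10ᴺ ≥ 1985, i.e. N ≥ 3.30.
N = 3 would give 8.74 m (too coarse); N = 4 gives 0.874 m ≤ 4.4 m.

4 decimal places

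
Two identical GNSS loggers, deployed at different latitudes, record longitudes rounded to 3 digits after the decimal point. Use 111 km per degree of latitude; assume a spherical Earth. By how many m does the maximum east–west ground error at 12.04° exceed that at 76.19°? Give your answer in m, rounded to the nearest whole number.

Rounding to 3 decimal places leaves the longitude within ±0.0005° of the true value.
Error at 12.04° = 0.0005° × 111000 × cos 12.04° ≈ 55.5 × 0.9780 = 54.279 m.
At 76.19°: 0.0005° × 111000 × cos 76.19° = 0.0005 × 111000 × 0.2387 ≈ 13.248 m.
So the lower-latitude error exceeds the higher by 54.279 − 13.248 = 41.031 m.

41 m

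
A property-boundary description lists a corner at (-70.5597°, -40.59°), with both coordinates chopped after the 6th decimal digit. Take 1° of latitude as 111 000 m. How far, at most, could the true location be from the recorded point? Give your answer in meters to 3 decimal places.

Truncating at 6 decimal places can drop up to a full unit in the last place, so each coordinate may be off by as much as 1e-06°.
North–south component: 1e-06° × 111000 = 0.111 m.
E–W at 70.5597°: 1e-06° × 111000 × cos 70.5597° = 1e-06 × 111000 × 0.3328 ≈ 0.0369435 m.
The two errors are perpendicular, so the maximum displacement is √(0.111² + 0.0369435²) ≈ 0.116986 m.

0.117 meters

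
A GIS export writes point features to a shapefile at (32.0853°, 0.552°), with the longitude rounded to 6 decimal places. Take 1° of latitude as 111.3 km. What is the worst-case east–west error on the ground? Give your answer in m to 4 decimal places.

0.0471 m

Rounding to 6 decimal places leaves the longitude within ±5e-07° of the true value.
At latitude 32.0853° a degree of longitude spans 111300 m × cos 32.0853° = 111300 × 0.8473 ≈ 94299.8 m.
So at most 5e-07° × 94299.8 ≈ 0.0471499 m east–west.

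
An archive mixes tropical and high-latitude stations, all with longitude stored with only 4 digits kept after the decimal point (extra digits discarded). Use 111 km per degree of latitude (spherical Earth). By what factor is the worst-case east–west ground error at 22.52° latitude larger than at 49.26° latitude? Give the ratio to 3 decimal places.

1.415

Truncating at 4 decimal places can drop up to a full unit in the last place, so the longitude may be off by as much as 0.0001°.
At 22.52°: 0.0001° × 111000 × cos 22.52° = 0.0001 × 111000 × 0.9237 ≈ 10.254 m.
At 49.26°: 0.0001° × 111000 × cos 49.26° = 0.0001 × 111000 × 0.6526 ≈ 7.2442 m.
Ratio: 10.254 / 7.2442 = cos 22.52° / cos 49.26° ≈ 1.4154.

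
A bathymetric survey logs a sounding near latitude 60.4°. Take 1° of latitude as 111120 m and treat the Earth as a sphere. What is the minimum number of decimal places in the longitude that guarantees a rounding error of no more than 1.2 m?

At 60.4° one degree of longitude covers 111120 × cos 60.4° ≈ 111120 × 0.4939 ≈ 54886.8 m.
N decimal places → at most half a unit in the last place, 0.5 × 10⁻ᴺ° = 54886.8/2 × 10⁻ᴺ m.
Need 0.5 × 54886.8 × 10⁻ᴺ ≤ 1.2 → 10⁻ᴺ ≤ 4.373e-05, so N ≥ 4.36.
At 4 places the error can reach 2.74 m, but 5 places keeps it to 0.274 m.

5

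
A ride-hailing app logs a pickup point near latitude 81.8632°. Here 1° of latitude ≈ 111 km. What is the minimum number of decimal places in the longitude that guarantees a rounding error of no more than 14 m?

3 decimal places

At 81.8632° one degree of longitude covers 111000 × cos 81.8632° ≈ 111000 × 0.1415 ≈ 15710.6 m.
Rounding to N decimal places gives at most 0.5 × 10⁻ᴺ degrees of error, i.e. 0.5 × 10⁻ᴺ × 15710.6 m.
Need 0.5 × 15710.6 × 10⁻ᴺ ≤ 14 → 10⁻ᴺ ≤ 1.782e-03, so N ≥ 2.75.
So 3 decimal places suffice (7.86 m); 2 would allow up to 78.6 m.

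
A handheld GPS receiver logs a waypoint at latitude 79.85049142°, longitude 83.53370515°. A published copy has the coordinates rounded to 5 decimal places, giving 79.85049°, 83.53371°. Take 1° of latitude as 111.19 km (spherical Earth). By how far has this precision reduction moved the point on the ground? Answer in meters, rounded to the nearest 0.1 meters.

Δlat = 79.85049142 − 79.85049 = +0.00000142°; Δlon = 83.53370515 − 83.53371 = -0.00000485°.
N–S: 0.00000142° × 111190 m/° = 0.15789 m.
E–W at 79.8505°: -0.00000485° × 111190 × cos 79.8505° = -0.00000485 × 111190 × 0.1762 ≈ -0.095029 m.
Combined displacement = (0.15789² + 0.095029²)^½ ≈ 0.184282 m.

0.2 meters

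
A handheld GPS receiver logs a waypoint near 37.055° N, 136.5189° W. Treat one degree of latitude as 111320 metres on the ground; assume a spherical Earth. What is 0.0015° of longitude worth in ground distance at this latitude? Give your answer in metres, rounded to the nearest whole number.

At 37.055° a degree of longitude is 111320 × cos 37.055° ≈ 88839.8 m, so 0.0015° corresponds to 133.26 m.

133 metres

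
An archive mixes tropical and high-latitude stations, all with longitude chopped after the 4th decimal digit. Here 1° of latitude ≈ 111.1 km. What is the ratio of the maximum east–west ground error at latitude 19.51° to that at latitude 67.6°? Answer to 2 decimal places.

Truncating at 4 decimal places can drop up to a full unit in the last place, so the longitude may be off by as much as 0.0001°.
Error at 19.51° = 0.0001° × 111100 × cos 19.51° ≈ 11.11 × 0.9426 = 10.472 m.
At 67.6°: 0.0001° × 111100 × cos 67.6° = 0.0001 × 111100 × 0.3811 ≈ 4.2337 m.
Ratio: 10.472 / 4.2337 = cos 19.51° / cos 67.6° ≈ 2.4735.

2.47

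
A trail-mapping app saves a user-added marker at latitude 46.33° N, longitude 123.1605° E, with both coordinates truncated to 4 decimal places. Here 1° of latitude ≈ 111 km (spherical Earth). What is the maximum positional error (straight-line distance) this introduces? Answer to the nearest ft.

44 ft

Truncating at 4 decimal places can drop up to a full unit in the last place, so each coordinate may be off by as much as 0.0001°.
N–S: 0.0001° × 111000 m/° = 11.1 m.
East–west component at 46.33°: 0.0001° × 111000 × cos 46.33° ≈ 0.0001 × 76645.9 ≈ 7.66459 m.
Worst case both components are at the extreme and orthogonal: √(11.1² + 7.66459²) ≈ 13.4891 m.
In feet: 13.4891 m ÷ 0.3048 ≈ 44.256 ft.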